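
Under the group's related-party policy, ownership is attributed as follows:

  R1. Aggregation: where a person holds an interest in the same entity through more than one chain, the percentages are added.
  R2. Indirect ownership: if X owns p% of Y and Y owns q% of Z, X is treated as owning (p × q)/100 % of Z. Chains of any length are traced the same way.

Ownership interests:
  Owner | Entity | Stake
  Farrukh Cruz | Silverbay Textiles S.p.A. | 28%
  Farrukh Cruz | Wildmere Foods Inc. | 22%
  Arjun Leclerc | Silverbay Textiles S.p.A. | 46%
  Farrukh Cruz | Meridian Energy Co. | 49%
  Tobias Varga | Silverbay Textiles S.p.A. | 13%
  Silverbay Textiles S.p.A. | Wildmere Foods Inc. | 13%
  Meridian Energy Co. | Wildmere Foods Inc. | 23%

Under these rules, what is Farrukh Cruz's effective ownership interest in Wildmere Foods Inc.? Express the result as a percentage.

36.91%

Chain via Silverbay Textiles S.p.A. (R2): 28% × 13% = 3.64% of Wildmere Foods Inc.
Chain via Meridian Energy Co. (R2): 49% × 23% = 11.27% of Wildmere Foods Inc.
Direct interest in Wildmere Foods Inc: 22%.
Aggregating (R1): 3.64% + 11.27% + 22% = 36.91%.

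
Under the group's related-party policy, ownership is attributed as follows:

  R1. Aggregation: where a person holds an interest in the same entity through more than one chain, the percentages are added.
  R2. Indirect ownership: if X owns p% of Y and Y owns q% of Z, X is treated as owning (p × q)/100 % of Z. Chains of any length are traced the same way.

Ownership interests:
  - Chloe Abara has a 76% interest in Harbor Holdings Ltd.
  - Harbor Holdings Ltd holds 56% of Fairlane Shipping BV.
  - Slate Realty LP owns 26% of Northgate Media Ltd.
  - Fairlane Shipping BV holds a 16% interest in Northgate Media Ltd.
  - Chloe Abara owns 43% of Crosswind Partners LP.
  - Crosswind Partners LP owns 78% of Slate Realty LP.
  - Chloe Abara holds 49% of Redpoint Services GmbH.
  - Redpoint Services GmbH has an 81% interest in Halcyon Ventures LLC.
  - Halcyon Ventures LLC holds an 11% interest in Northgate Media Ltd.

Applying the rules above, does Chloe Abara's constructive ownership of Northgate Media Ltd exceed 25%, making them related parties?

No

Chain via Crosswind Partners LP → Slate Realty LP (R2): 43% × 78% × 26% = 8.7204% of Northgate Media Ltd.
Chain via Redpoint Services GmbH → Halcyon Ventures LLC (R2): 49% × 81% × 11% = 4.3659% of Northgate Media Ltd.
Chain via Harbor Holdings Ltd → Fairlane Shipping BV (R2): 76% × 56% × 16% = 6.8096% of Northgate Media Ltd.
Aggregating (R1): 8.7204% + 4.3659% + 6.8096% = 19.8959%.
19.8959% does not exceed the 25% threshold, so Chloe is not a related party to Northgate Media Ltd.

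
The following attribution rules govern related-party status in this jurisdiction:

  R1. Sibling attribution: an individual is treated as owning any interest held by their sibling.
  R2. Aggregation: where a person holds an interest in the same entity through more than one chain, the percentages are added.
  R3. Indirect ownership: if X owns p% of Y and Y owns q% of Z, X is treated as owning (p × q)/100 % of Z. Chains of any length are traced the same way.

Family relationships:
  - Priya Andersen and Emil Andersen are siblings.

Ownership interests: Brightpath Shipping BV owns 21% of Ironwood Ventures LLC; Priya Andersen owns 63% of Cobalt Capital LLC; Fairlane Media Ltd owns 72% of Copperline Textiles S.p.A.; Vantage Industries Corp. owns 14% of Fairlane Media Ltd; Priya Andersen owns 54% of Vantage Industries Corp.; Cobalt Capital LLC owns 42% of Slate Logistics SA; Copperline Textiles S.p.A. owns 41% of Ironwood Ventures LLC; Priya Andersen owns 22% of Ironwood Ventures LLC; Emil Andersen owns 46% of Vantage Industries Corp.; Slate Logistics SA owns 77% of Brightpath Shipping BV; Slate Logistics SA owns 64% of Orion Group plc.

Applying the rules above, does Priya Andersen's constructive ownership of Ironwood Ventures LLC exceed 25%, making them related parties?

Yes

By sibling attribution (R1), Priya Andersen is treated as also owning Emil Andersen's interest in Vantage Industries Corp, giving 54% + 46% = 100%.
Chain via Vantage Industries Corp. → Fairlane Media Ltd → Copperline Textiles S.p.A. (R3): 100% × 14% × 72% × 41% = 4.1328% of Ironwood Ventures LLC.
Chain via Cobalt Capital LLC → Slate Logistics SA → Brightpath Shipping BV (R3): 63% × 42% × 77% × 21% = 4.278582% of Ironwood Ventures LLC.
Direct interest in Ironwood Ventures LLC: 22%.
Aggregating (R2): 4.1328% + 4.278582% + 22% = 30.411382%.
30.411382% exceeds the 25% threshold, so Priya is a related party to Ironwood Ventures LLC.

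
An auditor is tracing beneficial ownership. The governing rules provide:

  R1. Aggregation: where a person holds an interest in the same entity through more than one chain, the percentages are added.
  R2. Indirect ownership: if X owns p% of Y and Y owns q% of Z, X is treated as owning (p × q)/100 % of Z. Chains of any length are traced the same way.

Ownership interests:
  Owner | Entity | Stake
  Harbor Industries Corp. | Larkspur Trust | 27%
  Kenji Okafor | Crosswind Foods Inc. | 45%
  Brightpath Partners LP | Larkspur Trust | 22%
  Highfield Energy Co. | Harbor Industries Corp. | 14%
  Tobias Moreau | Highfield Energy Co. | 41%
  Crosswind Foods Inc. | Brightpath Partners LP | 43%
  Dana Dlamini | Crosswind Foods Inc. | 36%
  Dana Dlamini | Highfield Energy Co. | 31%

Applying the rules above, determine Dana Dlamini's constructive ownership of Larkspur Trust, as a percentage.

Chain via Crosswind Foods Inc. → Brightpath Partners LP (R2): 36% × 43% × 22% = 3.4056% of Larkspur Trust.
Chain via Highfield Energy Co. → Harbor Industries Corp. (R2): 31% × 14% × 27% = 1.1718% of Larkspur Trust.
Aggregating (R1): 3.4056% + 1.1718% = 4.5774%.

4.5774%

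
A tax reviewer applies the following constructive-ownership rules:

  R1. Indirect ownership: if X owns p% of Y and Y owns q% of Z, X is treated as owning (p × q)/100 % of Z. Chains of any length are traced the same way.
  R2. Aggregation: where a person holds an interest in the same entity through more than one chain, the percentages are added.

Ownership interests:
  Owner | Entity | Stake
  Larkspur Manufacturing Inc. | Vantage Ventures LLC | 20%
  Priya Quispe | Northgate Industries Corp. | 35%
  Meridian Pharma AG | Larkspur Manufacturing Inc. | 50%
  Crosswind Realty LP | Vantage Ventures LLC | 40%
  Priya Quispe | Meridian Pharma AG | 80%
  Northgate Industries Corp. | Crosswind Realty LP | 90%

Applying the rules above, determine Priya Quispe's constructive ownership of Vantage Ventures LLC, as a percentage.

Chain via Northgate Industries Corp. → Crosswind Realty LP (R1): 35% × 90% × 40% = 12.6% of Vantage Ventures LLC.
Chain via Meridian Pharma AG → Larkspur Manufacturing Inc. (R1): 80% × 50% × 20% = 8% of Vantage Ventures LLC.
Aggregating (R2): 12.6% + 8% = 20.6%.

20.6%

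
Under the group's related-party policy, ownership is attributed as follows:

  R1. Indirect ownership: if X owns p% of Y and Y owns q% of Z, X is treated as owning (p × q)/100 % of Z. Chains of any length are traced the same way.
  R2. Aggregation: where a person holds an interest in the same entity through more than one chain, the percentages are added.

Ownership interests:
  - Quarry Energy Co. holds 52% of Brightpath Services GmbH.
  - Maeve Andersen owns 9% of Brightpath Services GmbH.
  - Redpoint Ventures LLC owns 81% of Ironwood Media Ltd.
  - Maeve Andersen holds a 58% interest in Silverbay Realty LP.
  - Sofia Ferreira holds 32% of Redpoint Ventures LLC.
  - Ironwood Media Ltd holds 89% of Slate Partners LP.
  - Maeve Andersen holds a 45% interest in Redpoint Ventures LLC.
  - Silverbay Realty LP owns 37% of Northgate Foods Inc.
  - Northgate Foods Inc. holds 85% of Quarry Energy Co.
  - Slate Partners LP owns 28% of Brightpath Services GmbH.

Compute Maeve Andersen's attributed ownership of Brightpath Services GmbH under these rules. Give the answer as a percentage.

27.56866%

Chain via Redpoint Ventures LLC → Ironwood Media Ltd → Slate Partners LP (R1): 45% × 81% × 89% × 28% = 9.08334% of Brightpath Services GmbH.
Chain via Silverbay Realty LP → Northgate Foods Inc. → Quarry Energy Co. (R1): 58% × 37% × 85% × 52% = 9.48532% of Brightpath Services GmbH.
Direct interest in Brightpath Services GmbH: 9%.
Aggregating (R2): 9.08334% + 9.48532% + 9% = 27.56866%.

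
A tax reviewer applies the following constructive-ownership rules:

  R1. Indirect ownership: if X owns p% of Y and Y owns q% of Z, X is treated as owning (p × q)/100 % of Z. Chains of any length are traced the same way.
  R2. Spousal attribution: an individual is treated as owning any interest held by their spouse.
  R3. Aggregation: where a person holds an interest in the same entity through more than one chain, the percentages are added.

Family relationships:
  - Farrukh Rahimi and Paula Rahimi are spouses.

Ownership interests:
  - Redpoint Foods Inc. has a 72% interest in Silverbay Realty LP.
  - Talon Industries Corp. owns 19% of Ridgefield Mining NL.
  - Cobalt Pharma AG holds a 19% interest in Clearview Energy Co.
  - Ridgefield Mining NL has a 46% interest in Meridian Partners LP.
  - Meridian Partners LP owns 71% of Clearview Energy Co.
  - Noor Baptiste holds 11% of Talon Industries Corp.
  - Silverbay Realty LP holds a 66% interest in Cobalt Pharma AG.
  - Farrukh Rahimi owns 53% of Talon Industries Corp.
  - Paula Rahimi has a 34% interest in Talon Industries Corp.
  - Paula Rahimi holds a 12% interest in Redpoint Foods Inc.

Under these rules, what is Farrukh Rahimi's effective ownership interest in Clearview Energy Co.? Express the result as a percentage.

By spousal attribution (R2), Farrukh Rahimi is treated as also owning Paula Rahimi's interest in Talon Industries Corp, giving 53% + 34% = 87%.
By spousal attribution (R2), Farrukh Rahimi is treated as owning Paula Rahimi's 12% interest in Redpoint Foods Inc.
Chain via Talon Industries Corp. → Ridgefield Mining NL → Meridian Partners LP (R1): 87% × 19% × 46% × 71% = 5.398698% of Clearview Energy Co.
Chain via Redpoint Foods Inc. → Silverbay Realty LP → Cobalt Pharma AG (R1): 12% × 72% × 66% × 19% = 1.083456% of Clearview Energy Co.
Aggregating (R3): 5.398698% + 1.083456% = 6.482154%.

6.482154%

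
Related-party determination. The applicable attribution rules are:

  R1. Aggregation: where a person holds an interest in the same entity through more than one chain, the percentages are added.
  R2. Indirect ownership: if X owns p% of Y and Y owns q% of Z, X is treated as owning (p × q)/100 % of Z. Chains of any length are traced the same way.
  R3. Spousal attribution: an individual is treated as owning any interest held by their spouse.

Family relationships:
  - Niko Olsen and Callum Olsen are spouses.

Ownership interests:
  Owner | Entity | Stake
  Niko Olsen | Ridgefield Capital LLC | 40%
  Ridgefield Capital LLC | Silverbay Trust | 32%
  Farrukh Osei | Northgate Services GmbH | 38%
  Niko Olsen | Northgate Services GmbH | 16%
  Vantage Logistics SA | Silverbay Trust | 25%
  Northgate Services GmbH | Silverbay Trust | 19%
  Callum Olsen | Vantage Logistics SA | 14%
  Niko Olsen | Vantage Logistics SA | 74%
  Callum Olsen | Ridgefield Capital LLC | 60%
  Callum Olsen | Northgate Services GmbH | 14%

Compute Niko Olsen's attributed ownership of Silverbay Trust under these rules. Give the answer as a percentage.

By spousal attribution (R3), Niko Olsen is treated as also owning Callum Olsen's interest in Vantage Logistics SA, giving 74% + 14% = 88%.
By spousal attribution (R3), Niko Olsen is treated as also owning Callum Olsen's interest in Northgate Services GmbH, giving 16% + 14% = 30%.
By spousal attribution (R3), Niko Olsen is treated as also owning Callum Olsen's interest in Ridgefield Capital LLC, giving 40% + 60% = 100%.
Chain via Vantage Logistics SA (R2): 88% × 25% = 22% of Silverbay Trust.
Chain via Northgate Services GmbH (R2): 30% × 19% = 5.7% of Silverbay Trust.
Chain via Ridgefield Capital LLC (R2): 100% × 32% = 32% of Silverbay Trust.
Aggregating (R1): 22% + 5.7% + 32% = 59.7%.

59.7%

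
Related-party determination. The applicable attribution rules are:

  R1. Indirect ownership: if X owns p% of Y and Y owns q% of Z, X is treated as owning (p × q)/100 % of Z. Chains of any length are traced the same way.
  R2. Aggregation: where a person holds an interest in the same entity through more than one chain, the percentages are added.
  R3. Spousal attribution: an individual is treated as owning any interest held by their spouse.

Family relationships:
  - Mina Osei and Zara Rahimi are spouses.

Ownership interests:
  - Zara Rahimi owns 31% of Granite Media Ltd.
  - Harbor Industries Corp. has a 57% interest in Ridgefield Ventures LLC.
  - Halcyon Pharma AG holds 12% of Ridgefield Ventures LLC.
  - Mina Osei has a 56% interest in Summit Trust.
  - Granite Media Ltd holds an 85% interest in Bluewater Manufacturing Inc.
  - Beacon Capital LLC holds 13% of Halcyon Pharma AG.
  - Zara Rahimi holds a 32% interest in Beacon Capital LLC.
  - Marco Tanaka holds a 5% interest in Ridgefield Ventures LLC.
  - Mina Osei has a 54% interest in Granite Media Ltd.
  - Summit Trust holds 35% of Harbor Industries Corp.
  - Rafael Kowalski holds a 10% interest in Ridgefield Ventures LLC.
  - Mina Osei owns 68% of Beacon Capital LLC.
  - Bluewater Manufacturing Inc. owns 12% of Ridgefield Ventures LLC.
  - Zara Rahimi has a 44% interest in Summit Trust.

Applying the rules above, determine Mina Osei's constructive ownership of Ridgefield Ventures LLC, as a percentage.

30.18%

By spousal attribution (R3), Mina Osei is treated as also owning Zara Rahimi's interest in Beacon Capital LLC, giving 68% + 32% = 100%.
By spousal attribution (R3), Mina Osei is treated as also owning Zara Rahimi's interest in Summit Trust, giving 56% + 44% = 100%.
By spousal attribution (R3), Mina Osei is treated as also owning Zara Rahimi's interest in Granite Media Ltd, giving 54% + 31% = 85%.
Chain via Beacon Capital LLC → Halcyon Pharma AG (R1): 100% × 13% × 12% = 1.56% of Ridgefield Ventures LLC.
Chain via Summit Trust → Harbor Industries Corp. (R1): 100% × 35% × 57% = 19.95% of Ridgefield Ventures LLC.
Chain via Granite Media Ltd → Bluewater Manufacturing Inc. (R1): 85% × 85% × 12% = 8.67% of Ridgefield Ventures LLC.
Aggregating (R2): 1.56% + 19.95% + 8.67% = 30.18%.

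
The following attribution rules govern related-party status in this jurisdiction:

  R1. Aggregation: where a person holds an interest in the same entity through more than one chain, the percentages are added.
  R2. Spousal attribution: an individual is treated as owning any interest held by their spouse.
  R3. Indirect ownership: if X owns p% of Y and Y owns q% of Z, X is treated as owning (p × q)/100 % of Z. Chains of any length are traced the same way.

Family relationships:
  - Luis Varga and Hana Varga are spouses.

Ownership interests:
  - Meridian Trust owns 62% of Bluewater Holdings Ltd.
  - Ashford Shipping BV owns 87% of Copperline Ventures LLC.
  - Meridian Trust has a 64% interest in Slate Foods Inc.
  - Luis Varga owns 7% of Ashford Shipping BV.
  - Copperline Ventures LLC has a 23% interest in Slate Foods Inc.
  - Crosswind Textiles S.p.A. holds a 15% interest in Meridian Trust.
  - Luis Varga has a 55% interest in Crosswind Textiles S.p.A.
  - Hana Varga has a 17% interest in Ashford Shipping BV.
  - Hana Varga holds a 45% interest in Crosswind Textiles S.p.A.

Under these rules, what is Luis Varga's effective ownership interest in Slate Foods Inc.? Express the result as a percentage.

14.4024%

By spousal attribution (R2), Luis Varga is treated as also owning Hana Varga's interest in Crosswind Textiles S.p.A, giving 55% + 45% = 100%.
By spousal attribution (R2), Luis Varga is treated as also owning Hana Varga's interest in Ashford Shipping BV, giving 7% + 17% = 24%.
Chain via Crosswind Textiles S.p.A. → Meridian Trust (R3): 100% × 15% × 64% = 9.6% of Slate Foods Inc.
Chain via Ashford Shipping BV → Copperline Ventures LLC (R3): 24% × 87% × 23% = 4.8024% of Slate Foods Inc.
Aggregating (R1): 9.6% + 4.8024% = 14.4024%.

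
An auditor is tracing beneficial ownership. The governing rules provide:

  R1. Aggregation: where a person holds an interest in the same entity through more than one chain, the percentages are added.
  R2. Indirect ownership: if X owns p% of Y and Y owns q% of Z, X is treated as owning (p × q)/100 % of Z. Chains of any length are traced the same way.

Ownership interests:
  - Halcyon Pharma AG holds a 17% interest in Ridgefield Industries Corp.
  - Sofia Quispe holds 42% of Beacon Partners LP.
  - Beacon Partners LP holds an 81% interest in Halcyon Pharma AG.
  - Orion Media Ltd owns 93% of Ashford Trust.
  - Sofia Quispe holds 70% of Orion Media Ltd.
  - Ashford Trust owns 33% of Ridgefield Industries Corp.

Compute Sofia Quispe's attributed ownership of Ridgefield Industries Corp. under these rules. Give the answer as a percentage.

Chain via Orion Media Ltd → Ashford Trust (R2): 70% × 93% × 33% = 21.483% of Ridgefield Industries Corp.
Chain via Beacon Partners LP → Halcyon Pharma AG (R2): 42% × 81% × 17% = 5.7834% of Ridgefield Industries Corp.
Aggregating (R1): 21.483% + 5.7834% = 27.2664%.

27.2664%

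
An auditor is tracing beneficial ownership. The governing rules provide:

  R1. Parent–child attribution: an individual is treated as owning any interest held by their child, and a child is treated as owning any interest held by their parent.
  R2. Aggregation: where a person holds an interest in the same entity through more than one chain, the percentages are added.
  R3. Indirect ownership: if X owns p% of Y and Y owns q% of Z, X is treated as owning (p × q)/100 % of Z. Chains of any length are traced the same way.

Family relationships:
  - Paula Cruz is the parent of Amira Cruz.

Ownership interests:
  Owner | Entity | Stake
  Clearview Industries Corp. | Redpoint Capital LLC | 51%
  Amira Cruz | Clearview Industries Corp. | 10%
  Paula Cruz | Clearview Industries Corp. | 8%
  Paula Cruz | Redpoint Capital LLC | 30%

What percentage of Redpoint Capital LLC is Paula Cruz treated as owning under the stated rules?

By parent–child attribution (R1), Paula Cruz is treated as also owning Amira Cruz's interest in Clearview Industries Corp, giving 8% + 10% = 18%.
Chain via Clearview Industries Corp. (R3): 18% × 51% = 9.18% of Redpoint Capital LLC.
Direct interest in Redpoint Capital LLC: 30%.
Aggregating (R2): 9.18% + 30% = 39.18%.

39.18%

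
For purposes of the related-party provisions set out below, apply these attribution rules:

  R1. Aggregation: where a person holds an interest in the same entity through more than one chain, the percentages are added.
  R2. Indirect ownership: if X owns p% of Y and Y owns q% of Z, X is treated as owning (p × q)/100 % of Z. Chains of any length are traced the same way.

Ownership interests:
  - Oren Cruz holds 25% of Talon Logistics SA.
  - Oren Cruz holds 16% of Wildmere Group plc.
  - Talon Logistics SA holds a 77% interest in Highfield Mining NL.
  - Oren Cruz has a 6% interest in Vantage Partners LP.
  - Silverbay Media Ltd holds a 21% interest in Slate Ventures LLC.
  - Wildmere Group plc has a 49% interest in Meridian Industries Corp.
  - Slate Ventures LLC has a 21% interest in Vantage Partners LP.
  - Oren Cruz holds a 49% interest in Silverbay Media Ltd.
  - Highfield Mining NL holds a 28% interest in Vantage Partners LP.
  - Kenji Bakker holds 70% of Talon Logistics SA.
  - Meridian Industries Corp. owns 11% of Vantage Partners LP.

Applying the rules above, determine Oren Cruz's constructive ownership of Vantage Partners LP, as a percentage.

14.4133%

Chain via Silverbay Media Ltd → Slate Ventures LLC (R2): 49% × 21% × 21% = 2.1609% of Vantage Partners LP.
Chain via Talon Logistics SA → Highfield Mining NL (R2): 25% × 77% × 28% = 5.39% of Vantage Partners LP.
Chain via Wildmere Group plc → Meridian Industries Corp. (R2): 16% × 49% × 11% = 0.8624% of Vantage Partners LP.
Direct interest in Vantage Partners LP: 6%.
Aggregating (R1): 2.1609% + 5.39% + 0.8624% + 6% = 14.4133%.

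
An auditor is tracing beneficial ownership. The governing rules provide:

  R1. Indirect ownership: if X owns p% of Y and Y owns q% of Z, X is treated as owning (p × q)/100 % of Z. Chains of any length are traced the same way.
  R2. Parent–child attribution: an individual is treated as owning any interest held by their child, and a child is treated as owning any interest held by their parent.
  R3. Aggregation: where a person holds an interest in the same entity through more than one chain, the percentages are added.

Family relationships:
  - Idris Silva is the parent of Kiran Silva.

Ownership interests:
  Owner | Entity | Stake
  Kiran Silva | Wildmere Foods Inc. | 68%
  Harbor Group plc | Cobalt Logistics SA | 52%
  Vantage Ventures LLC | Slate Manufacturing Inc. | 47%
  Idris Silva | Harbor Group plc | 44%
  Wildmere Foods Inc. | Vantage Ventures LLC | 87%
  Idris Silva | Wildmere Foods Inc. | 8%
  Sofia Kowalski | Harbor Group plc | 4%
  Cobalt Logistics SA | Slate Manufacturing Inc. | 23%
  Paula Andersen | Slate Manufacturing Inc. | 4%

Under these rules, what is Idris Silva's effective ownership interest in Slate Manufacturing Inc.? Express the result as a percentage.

36.3388%

By parent–child attribution (R2), Idris Silva is treated as also owning Kiran Silva's interest in Wildmere Foods Inc, giving 8% + 68% = 76%.
Chain via Wildmere Foods Inc. → Vantage Ventures LLC (R1): 76% × 87% × 47% = 31.0764% of Slate Manufacturing Inc.
Chain via Harbor Group plc → Cobalt Logistics SA (R1): 44% × 52% × 23% = 5.2624% of Slate Manufacturing Inc.
Aggregating (R3): 31.0764% + 5.2624% = 36.3388%.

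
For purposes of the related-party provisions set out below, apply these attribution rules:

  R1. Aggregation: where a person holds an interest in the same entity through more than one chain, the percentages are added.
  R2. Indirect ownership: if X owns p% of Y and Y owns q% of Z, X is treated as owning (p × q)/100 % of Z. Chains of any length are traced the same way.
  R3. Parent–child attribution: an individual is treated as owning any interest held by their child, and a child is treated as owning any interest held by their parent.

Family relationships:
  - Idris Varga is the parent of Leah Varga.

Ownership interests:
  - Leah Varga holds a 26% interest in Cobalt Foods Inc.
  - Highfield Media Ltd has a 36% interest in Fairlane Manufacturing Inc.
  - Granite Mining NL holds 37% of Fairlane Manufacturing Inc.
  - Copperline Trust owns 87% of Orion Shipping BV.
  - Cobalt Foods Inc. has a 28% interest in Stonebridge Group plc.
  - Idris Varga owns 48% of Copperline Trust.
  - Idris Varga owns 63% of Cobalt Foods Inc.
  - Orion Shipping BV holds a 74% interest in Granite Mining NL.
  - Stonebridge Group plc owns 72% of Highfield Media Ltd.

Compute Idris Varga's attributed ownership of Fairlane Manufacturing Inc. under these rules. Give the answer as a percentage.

By parent–child attribution (R3), Idris Varga is treated as also owning Leah Varga's interest in Cobalt Foods Inc, giving 63% + 26% = 89%.
Chain via Copperline Trust → Orion Shipping BV → Granite Mining NL (R2): 48% × 87% × 74% × 37% = 11.433888% of Fairlane Manufacturing Inc.
Chain via Cobalt Foods Inc. → Stonebridge Group plc → Highfield Media Ltd (R2): 89% × 28% × 72% × 36% = 6.459264% of Fairlane Manufacturing Inc.
Aggregating (R1): 11.433888% + 6.459264% = 17.893152%.

17.893152%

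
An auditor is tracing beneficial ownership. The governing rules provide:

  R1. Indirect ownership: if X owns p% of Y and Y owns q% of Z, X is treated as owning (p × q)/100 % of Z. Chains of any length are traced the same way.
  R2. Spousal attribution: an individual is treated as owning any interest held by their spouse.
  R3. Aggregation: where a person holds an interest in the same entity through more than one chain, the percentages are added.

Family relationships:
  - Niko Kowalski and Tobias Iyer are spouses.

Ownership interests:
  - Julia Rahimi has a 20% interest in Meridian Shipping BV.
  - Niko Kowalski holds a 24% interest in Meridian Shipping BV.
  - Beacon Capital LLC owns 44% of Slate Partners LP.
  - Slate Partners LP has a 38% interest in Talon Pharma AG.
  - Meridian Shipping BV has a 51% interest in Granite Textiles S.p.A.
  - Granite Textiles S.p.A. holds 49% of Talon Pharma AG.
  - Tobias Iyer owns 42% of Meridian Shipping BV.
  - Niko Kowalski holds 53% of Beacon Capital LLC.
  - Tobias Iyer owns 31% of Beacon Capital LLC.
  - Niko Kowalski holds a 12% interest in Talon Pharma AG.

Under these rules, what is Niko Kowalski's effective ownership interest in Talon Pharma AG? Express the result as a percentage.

42.5382%

By spousal attribution (R2), Niko Kowalski is treated as also owning Tobias Iyer's interest in Beacon Capital LLC, giving 53% + 31% = 84%.
By spousal attribution (R2), Niko Kowalski is treated as also owning Tobias Iyer's interest in Meridian Shipping BV, giving 24% + 42% = 66%.
Chain via Beacon Capital LLC → Slate Partners LP (R1): 84% × 44% × 38% = 14.0448% of Talon Pharma AG.
Chain via Meridian Shipping BV → Granite Textiles S.p.A. (R1): 66% × 51% × 49% = 16.4934% of Talon Pharma AG.
Direct interest in Talon Pharma AG: 12%.
Aggregating (R3): 14.0448% + 16.4934% + 12% = 42.5382%.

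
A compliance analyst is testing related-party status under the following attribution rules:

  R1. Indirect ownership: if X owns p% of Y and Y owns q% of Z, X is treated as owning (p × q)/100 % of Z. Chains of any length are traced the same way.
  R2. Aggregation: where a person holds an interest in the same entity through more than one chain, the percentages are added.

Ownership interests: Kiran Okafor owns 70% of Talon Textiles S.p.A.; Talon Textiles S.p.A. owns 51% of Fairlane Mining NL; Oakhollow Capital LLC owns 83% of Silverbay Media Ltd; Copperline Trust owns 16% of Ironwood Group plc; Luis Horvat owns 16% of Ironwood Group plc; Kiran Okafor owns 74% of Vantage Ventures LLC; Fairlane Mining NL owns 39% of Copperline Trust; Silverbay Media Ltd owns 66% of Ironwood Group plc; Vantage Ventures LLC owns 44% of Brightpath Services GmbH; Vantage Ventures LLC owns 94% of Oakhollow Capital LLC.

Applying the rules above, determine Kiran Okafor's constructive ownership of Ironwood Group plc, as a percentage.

Chain via Talon Textiles S.p.A. → Fairlane Mining NL → Copperline Trust (R1): 70% × 51% × 39% × 16% = 2.22768% of Ironwood Group plc.
Chain via Vantage Ventures LLC → Oakhollow Capital LLC → Silverbay Media Ltd (R1): 74% × 94% × 83% × 66% = 38.104968% of Ironwood Group plc.
Aggregating (R2): 2.22768% + 38.104968% = 40.332648%.

40.332648%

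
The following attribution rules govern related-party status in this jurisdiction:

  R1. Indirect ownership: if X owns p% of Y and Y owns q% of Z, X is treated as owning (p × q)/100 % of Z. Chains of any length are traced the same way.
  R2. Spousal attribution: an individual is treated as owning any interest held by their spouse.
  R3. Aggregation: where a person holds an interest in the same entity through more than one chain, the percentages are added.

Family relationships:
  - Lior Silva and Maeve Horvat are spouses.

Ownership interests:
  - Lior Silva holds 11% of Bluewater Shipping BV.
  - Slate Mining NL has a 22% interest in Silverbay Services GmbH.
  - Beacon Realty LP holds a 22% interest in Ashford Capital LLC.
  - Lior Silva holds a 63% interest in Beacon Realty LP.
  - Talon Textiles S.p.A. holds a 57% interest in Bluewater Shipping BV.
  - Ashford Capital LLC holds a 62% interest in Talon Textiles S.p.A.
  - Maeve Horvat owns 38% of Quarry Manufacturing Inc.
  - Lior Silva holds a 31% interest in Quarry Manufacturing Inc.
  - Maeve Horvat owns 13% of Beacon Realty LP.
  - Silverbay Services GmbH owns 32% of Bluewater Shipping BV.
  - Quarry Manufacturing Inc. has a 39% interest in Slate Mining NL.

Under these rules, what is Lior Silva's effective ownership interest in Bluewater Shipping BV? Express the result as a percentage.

By spousal attribution (R2), Lior Silva is treated as also owning Maeve Horvat's interest in Quarry Manufacturing Inc, giving 31% + 38% = 69%.
By spousal attribution (R2), Lior Silva is treated as also owning Maeve Horvat's interest in Beacon Realty LP, giving 63% + 13% = 76%.
Chain via Quarry Manufacturing Inc. → Slate Mining NL → Silverbay Services GmbH (R1): 69% × 39% × 22% × 32% = 1.894464% of Bluewater Shipping BV.
Chain via Beacon Realty LP → Ashford Capital LLC → Talon Textiles S.p.A. (R1): 76% × 22% × 62% × 57% = 5.908848% of Bluewater Shipping BV.
Direct interest in Bluewater Shipping BV: 11%.
Aggregating (R3): 1.894464% + 5.908848% + 11% = 18.803312%.

18.803312%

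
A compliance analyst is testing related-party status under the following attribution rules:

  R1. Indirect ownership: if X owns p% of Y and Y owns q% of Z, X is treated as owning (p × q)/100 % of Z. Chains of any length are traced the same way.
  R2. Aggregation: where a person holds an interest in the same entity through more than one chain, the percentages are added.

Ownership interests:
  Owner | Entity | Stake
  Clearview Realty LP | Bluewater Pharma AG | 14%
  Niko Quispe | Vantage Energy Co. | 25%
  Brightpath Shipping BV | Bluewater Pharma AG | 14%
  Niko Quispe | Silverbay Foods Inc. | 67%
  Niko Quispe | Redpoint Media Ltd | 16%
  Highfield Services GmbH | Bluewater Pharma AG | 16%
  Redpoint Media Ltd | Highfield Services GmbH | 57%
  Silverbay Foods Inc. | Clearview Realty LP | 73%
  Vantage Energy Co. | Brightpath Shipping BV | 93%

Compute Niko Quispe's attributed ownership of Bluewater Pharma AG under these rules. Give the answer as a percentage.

11.5616%

Chain via Redpoint Media Ltd → Highfield Services GmbH (R1): 16% × 57% × 16% = 1.4592% of Bluewater Pharma AG.
Chain via Vantage Energy Co. → Brightpath Shipping BV (R1): 25% × 93% × 14% = 3.255% of Bluewater Pharma AG.
Chain via Silverbay Foods Inc. → Clearview Realty LP (R1): 67% × 73% × 14% = 6.8474% of Bluewater Pharma AG.
Aggregating (R2): 1.4592% + 3.255% + 6.8474% = 11.5616%.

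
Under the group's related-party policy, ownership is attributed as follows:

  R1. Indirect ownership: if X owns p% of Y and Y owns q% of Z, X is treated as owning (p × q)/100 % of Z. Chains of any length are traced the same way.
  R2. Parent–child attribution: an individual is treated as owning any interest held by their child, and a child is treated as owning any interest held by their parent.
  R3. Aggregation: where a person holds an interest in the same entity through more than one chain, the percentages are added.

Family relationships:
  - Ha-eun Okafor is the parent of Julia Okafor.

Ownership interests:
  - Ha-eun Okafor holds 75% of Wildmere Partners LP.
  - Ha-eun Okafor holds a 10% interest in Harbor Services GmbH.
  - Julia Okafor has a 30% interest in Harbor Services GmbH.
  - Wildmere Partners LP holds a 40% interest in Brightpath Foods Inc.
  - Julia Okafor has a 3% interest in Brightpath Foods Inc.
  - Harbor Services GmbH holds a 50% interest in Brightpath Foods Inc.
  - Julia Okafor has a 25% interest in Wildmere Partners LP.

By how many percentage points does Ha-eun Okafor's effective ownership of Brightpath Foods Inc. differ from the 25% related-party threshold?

By parent–child attribution (R2), Ha-eun Okafor is treated as also owning Julia Okafor's interest in Harbor Services GmbH, giving 10% + 30% = 40%.
By parent–child attribution (R2), Ha-eun Okafor is treated as also owning Julia Okafor's interest in Wildmere Partners LP, giving 75% + 25% = 100%.
By parent–child attribution (R2), Ha-eun Okafor is treated as owning Julia Okafor's 3% interest in Brightpath Foods Inc.
Chain via Harbor Services GmbH (R1): 40% × 50% = 20% of Brightpath Foods Inc.
Chain via Wildmere Partners LP (R1): 100% × 40% = 40% of Brightpath Foods Inc.
Direct interest in Brightpath Foods Inc: 3%.
Aggregating (R3): 20% + 40% + 3% = 63%.
63% exceeds the 25% threshold by 38 percentage points.

38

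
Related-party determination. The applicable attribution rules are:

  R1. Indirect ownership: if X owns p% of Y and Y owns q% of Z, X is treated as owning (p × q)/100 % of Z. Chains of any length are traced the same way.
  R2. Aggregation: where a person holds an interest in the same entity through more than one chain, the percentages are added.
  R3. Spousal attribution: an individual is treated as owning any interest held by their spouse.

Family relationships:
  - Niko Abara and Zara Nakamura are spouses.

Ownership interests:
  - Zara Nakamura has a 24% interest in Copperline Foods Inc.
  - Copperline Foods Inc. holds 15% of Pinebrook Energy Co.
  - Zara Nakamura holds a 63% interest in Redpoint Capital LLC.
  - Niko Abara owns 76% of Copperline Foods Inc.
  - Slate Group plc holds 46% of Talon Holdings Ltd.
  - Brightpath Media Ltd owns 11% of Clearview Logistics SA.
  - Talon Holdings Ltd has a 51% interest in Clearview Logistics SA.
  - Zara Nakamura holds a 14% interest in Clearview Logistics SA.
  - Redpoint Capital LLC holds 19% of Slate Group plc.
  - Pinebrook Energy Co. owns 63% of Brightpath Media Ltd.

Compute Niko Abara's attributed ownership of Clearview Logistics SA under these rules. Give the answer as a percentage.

17.847662%

By spousal attribution (R3), Niko Abara is treated as also owning Zara Nakamura's interest in Copperline Foods Inc, giving 76% + 24% = 100%.
By spousal attribution (R3), Niko Abara is treated as owning Zara Nakamura's 63% interest in Redpoint Capital LLC.
By spousal attribution (R3), Niko Abara is treated as owning Zara Nakamura's 14% interest in Clearview Logistics SA.
Chain via Copperline Foods Inc. → Pinebrook Energy Co. → Brightpath Media Ltd (R1): 100% × 15% × 63% × 11% = 1.0395% of Clearview Logistics SA.
Chain via Redpoint Capital LLC → Slate Group plc → Talon Holdings Ltd (R1): 63% × 19% × 46% × 51% = 2.808162% of Clearview Logistics SA.
Direct interest in Clearview Logistics SA: 14%.
Aggregating (R2): 1.0395% + 2.808162% + 14% = 17.847662%.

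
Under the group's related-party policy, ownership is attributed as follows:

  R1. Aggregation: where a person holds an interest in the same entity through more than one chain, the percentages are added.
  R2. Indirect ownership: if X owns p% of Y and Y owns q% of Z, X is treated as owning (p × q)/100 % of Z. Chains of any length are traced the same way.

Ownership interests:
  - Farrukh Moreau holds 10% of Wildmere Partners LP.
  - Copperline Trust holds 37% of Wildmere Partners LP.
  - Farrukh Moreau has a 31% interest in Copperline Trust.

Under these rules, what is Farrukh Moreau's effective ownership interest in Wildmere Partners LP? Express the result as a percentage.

Chain via Copperline Trust (R2): 31% × 37% = 11.47% of Wildmere Partners LP.
Direct interest in Wildmere Partners LP: 10%.
Aggregating (R1): 11.47% + 10% = 21.47%.

21.47%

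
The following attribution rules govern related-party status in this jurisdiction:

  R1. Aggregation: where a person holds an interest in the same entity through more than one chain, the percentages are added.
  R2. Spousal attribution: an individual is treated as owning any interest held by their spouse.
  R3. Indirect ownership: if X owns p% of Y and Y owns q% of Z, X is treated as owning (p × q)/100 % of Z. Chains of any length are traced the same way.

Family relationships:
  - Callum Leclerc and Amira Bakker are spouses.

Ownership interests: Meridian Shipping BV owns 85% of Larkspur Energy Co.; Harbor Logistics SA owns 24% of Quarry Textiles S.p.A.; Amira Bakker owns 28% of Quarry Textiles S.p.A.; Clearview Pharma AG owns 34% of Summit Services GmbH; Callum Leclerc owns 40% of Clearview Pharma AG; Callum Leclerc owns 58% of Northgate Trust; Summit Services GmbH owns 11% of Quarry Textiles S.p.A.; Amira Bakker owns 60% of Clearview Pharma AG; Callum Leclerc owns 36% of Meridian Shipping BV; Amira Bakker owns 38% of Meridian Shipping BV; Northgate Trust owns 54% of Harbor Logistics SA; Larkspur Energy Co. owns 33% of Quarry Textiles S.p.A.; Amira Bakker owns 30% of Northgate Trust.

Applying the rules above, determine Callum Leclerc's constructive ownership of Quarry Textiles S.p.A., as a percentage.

63.9018%

By spousal attribution (R2), Callum Leclerc is treated as also owning Amira Bakker's interest in Northgate Trust, giving 58% + 30% = 88%.
By spousal attribution (R2), Callum Leclerc is treated as also owning Amira Bakker's interest in Clearview Pharma AG, giving 40% + 60% = 100%.
By spousal attribution (R2), Callum Leclerc is treated as also owning Amira Bakker's interest in Meridian Shipping BV, giving 36% + 38% = 74%.
By spousal attribution (R2), Callum Leclerc is treated as owning Amira Bakker's 28% interest in Quarry Textiles S.p.A.
Chain via Northgate Trust → Harbor Logistics SA (R3): 88% × 54% × 24% = 11.4048% of Quarry Textiles S.p.A.
Chain via Clearview Pharma AG → Summit Services GmbH (R3): 100% × 34% × 11% = 3.74% of Quarry Textiles S.p.A.
Chain via Meridian Shipping BV → Larkspur Energy Co. (R3): 74% × 85% × 33% = 20.757% of Quarry Textiles S.p.A.
Direct interest in Quarry Textiles S.p.A: 28%.
Aggregating (R1): 11.4048% + 3.74% + 20.757% + 28% = 63.9018%.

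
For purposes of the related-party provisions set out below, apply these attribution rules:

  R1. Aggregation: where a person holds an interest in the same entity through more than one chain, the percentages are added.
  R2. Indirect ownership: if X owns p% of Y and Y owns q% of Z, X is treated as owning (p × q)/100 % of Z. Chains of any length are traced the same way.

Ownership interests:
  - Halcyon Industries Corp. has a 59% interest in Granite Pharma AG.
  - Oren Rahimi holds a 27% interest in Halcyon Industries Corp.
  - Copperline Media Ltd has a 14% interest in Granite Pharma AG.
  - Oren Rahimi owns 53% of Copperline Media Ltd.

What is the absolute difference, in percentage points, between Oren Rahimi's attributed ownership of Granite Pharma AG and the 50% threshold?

Chain via Copperline Media Ltd (R2): 53% × 14% = 7.42% of Granite Pharma AG.
Chain via Halcyon Industries Corp. (R2): 27% × 59% = 15.93% of Granite Pharma AG.
Aggregating (R1): 7.42% + 15.93% = 23.35%.
23.35% falls short of the 50% threshold by 26.65 percentage points.

26.65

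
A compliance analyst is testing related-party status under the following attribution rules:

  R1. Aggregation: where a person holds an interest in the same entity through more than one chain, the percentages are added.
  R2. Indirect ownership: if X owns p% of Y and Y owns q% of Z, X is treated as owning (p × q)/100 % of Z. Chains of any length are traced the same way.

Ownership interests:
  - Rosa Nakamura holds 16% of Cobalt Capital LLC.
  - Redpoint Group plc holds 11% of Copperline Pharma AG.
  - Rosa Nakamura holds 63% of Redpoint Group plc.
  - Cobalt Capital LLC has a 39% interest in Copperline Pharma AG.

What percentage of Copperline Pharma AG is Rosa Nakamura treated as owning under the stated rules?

Chain via Redpoint Group plc (R2): 63% × 11% = 6.93% of Copperline Pharma AG.
Chain via Cobalt Capital LLC (R2): 16% × 39% = 6.24% of Copperline Pharma AG.
Aggregating (R1): 6.93% + 6.24% = 13.17%.

13.17%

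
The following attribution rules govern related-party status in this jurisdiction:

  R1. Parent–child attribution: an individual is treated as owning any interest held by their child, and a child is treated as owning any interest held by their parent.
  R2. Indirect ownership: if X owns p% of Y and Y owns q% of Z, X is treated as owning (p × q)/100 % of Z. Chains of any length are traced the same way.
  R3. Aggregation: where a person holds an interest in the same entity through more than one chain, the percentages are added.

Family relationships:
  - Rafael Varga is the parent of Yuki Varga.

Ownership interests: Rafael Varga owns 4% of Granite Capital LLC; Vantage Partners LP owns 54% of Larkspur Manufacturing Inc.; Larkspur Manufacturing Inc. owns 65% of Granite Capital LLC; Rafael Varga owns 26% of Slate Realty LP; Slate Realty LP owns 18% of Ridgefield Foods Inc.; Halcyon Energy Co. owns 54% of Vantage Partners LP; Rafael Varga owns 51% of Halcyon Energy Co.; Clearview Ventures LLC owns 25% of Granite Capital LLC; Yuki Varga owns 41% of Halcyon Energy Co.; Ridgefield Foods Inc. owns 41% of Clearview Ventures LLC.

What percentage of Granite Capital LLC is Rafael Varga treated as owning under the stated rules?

By parent–child attribution (R1), Rafael Varga is treated as also owning Yuki Varga's interest in Halcyon Energy Co, giving 51% + 41% = 92%.
Chain via Slate Realty LP → Ridgefield Foods Inc. → Clearview Ventures LLC (R2): 26% × 18% × 41% × 25% = 0.4797% of Granite Capital LLC.
Chain via Halcyon Energy Co. → Vantage Partners LP → Larkspur Manufacturing Inc. (R2): 92% × 54% × 54% × 65% = 17.43768% of Granite Capital LLC.
Direct interest in Granite Capital LLC: 4%.
Aggregating (R3): 0.4797% + 17.43768% + 4% = 21.91738%.

21.91738%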